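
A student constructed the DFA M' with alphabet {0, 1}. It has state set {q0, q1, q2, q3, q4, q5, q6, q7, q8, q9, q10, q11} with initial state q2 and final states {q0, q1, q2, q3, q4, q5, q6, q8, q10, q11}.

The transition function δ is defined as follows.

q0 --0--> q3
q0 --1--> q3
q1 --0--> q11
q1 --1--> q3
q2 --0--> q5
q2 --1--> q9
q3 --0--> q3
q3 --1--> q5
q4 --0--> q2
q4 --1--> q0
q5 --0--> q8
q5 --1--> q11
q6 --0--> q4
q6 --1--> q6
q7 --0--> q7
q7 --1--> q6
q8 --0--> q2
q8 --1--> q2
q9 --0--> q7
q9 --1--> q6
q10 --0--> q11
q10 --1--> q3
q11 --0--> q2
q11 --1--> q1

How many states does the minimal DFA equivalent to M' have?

States {q10} cannot be reached from the start state, so discard them.
Initial partition by acceptance: {q0,q1,q2,q3,q4,q5,q6,q8,q11} | {q7,q9}.
Split {q0,q1,q2,q3,q4,q5,q6,q8,q11} by δ(·,1) → {q0,q1,q3,q4,q5,q6,q8,q11} and {q2}.
Split {q0,q1,q3,q4,q5,q6,q8,q11} by δ(·,0) → {q0,q1,q3,q5,q6} and {q4,q8,q11}.
On input 0, block {q0,q1,q3,q5,q6} splits into {q1,q5,q6} and {q0,q3}.
Refine {q1,q5,q6} on symbol 1: members go to different blocks, giving {q1} and {q5} and {q6}.
Refine {q4,q8,q11} on symbol 1: members go to different blocks, giving {q4} and {q8} and {q11}.
On input 1, block {q0,q3} splits into {q0} and {q3}.
Stable partition: {q1} | {q7,q9} | {q2} | {q4} | {q0} | {q5} | {q6} | {q8} | {q11} | {q3} — 10 equivalence classes.

10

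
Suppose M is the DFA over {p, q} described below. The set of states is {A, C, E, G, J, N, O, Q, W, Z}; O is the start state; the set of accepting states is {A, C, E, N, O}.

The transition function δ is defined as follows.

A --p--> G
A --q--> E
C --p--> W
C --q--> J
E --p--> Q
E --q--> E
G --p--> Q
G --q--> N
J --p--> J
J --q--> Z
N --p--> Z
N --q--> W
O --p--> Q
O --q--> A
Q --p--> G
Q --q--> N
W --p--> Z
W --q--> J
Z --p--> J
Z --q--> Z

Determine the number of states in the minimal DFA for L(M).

4

First remove the unreachable states {C}; 9 states remain.
Initial partition by acceptance: {A,E,N,O} | {G,J,Q,W,Z}.
Split {A,E,N,O} by δ(·,q) → {A,E,O} and {N}.
Split {G,J,Q,W,Z} by δ(·,q) → {J,W,Z} and {G,Q}.
No further refinement is possible. Final partition (4 blocks): {A,E,O} | {J,W,Z} | {N} | {G,Q}.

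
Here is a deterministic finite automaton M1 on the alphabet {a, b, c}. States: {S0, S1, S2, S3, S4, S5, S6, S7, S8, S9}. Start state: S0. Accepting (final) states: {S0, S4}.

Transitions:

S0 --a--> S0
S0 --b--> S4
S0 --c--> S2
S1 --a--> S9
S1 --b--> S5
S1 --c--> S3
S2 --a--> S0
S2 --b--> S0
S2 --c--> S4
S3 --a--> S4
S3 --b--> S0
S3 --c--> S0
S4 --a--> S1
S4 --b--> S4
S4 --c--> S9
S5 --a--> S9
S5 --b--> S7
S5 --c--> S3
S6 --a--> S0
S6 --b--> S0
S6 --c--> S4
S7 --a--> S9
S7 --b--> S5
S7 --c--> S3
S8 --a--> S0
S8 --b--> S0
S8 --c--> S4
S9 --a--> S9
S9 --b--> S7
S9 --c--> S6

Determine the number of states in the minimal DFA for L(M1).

6

First remove the unreachable states {S8}; 9 states remain.
Initial partition by acceptance: {S0,S4} | {S1,S2,S3,S5,S6,S7,S9}.
On input a, block {S0,S4} splits into {S0} and {S4}.
Split {S1,S2,S3,S5,S6,S7,S9} by δ(·,a) → {S1,S5,S7,S9} and {S2,S6} and {S3}.
On input c, block {S1,S5,S7,S9} splits into {S1,S5,S7} and {S9}.
No further refinement is possible. Final partition (6 blocks): {S0} | {S1,S5,S7} | {S4} | {S2,S6} | {S3} | {S9}.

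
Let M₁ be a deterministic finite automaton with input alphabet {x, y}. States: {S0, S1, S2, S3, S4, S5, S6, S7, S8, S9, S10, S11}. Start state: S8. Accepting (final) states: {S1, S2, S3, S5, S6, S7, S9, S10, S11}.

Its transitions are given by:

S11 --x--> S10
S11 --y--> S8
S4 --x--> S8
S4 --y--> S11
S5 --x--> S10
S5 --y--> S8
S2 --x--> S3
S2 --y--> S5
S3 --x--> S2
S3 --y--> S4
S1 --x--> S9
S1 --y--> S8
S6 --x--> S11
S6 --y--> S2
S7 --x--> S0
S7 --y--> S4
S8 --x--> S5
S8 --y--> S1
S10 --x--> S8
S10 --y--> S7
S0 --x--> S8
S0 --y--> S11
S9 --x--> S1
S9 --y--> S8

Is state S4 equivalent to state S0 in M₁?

States {S2,S3,S6} cannot be reached from the start state, so discard them.
P0 = {S1,S5,S7,S9,S10,S11} | {S0,S4,S8}.
Split {S1,S5,S7,S9,S10,S11} by δ(·,x) → {S1,S5,S9,S11} and {S7,S10}.
Split {S1,S5,S9,S11} by δ(·,x) → {S1,S9} and {S5,S11}.
Split {S0,S4,S8} by δ(·,x) → {S0,S4} and {S8}.
Split {S7,S10} by δ(·,x) → {S7} and {S10}.
Stable partition: {S1,S9} | {S0,S4} | {S7} | {S5,S11} | {S8} | {S10} — 6 equivalence classes.
S4 and S0 lie in the same block of the stable partition, so they are equivalent — no string distinguishes them.

Yes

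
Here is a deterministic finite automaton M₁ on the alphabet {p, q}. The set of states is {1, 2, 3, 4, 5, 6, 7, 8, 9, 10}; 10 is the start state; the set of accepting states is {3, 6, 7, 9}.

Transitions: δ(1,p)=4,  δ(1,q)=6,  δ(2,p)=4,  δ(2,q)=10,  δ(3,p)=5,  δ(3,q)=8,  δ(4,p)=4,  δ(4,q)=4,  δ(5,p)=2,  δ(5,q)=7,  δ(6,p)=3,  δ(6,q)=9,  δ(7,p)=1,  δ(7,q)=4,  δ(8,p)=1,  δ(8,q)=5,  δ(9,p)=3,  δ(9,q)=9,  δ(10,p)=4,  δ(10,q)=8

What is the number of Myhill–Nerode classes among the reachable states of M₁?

All states are reachable from the start state.
P0 = {3,6,7,9} | {1,2,4,5,8,10}.
On input p, block {3,6,7,9} splits into {3,7} and {6,9}.
On input q, block {1,2,4,5,8,10} splits into {2,4,8,10} and {1} and {5}.
Refine {3,7} on symbol p: members go to different blocks, giving {3} and {7}.
Split {2,4,8,10} by δ(·,p) → {2,4,10} and {8}.
Split {2,4,10} by δ(·,q) → {2,4} and {10}.
Split {2,4} by δ(·,q) → {2} and {4}.
The partition is now stable with 9 blocks: {3} | {2} | {6,9} | {1} | {5} | {7} | {8} | {10} | {4}.

9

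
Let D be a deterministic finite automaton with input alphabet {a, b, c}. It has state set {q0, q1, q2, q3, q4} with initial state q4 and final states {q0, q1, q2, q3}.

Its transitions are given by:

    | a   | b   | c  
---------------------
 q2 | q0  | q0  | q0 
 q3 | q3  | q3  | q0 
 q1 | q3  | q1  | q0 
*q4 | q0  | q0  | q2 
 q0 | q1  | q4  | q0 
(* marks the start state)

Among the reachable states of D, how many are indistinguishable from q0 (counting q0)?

1

Start with accepting vs non-accepting: {q0,q1,q2,q3} | {q4}.
On input b, block {q0,q1,q2,q3} splits into {q1,q2,q3} and {q0}.
On input a, block {q1,q2,q3} splits into {q1,q3} and {q2}.
The partition is now stable with 4 blocks: {q1,q3} | {q4} | {q0} | {q2}.
The equivalence class containing q0 is {q0}, of size 1.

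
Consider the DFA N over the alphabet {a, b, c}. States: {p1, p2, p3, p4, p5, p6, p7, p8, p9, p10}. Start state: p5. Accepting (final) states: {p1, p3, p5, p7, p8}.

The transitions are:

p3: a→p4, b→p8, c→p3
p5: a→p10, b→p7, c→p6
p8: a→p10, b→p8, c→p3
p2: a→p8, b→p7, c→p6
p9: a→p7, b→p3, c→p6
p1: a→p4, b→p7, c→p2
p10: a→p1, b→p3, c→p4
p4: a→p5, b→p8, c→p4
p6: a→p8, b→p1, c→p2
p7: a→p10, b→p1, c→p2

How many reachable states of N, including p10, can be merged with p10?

States {p9} cannot be reached from the start state, so discard them.
Initial partition by acceptance: {p1,p3,p5,p7,p8} | {p2,p4,p6,p10}.
Split {p1,p3,p5,p7,p8} by δ(·,c) → {p1,p5,p7} and {p3,p8}.
Refine {p2,p4,p6,p10} on symbol a: members go to different blocks, giving {p2,p6} and {p4,p10}.
Stable partition: {p1,p5,p7} | {p2,p6} | {p3,p8} | {p4,p10} — 4 equivalence classes.
The equivalence class containing p10 is {p4,p10}, of size 2.

2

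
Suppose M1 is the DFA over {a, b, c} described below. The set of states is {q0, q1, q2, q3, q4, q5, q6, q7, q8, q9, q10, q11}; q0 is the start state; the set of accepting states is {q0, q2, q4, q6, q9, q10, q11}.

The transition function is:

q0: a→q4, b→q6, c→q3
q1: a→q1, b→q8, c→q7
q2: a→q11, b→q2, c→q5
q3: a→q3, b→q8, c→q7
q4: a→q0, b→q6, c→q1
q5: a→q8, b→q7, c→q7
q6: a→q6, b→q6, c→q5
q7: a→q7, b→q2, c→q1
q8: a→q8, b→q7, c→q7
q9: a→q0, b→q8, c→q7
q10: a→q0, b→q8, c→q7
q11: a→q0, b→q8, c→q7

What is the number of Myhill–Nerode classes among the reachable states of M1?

7

First remove the unreachable states {q9,q10}; 10 states remain.
P0 = {q0,q2,q4,q6,q11} | {q1,q3,q5,q7,q8}.
Split {q0,q2,q4,q6,q11} by δ(·,b) → {q0,q2,q4,q6} and {q11}.
On input a, block {q0,q2,q4,q6} splits into {q0,q4,q6} and {q2}.
Split {q1,q3,q5,q7,q8} by δ(·,b) → {q1,q3,q5,q8} and {q7}.
Split {q1,q3,q5,q8} by δ(·,b) → {q1,q3} and {q5,q8}.
Refine {q0,q4,q6} on symbol c: members go to different blocks, giving {q0,q4} and {q6}.
Stable partition: {q0,q4} | {q1,q3} | {q11} | {q2} | {q7} | {q5,q8} | {q6} — 7 equivalence classes.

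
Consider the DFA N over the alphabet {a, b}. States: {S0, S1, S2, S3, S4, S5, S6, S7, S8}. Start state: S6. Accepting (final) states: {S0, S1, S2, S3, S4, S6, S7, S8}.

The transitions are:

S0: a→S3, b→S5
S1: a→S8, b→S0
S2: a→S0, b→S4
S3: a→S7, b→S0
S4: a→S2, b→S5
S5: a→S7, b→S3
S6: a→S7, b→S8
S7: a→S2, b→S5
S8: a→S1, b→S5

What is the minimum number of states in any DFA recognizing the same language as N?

Start with accepting vs non-accepting: {S0,S1,S2,S3,S4,S6,S7,S8} | {S5}.
On input b, block {S0,S1,S2,S3,S4,S6,S7,S8} splits into {S0,S4,S7,S8} and {S1,S2,S3,S6}.
Stable partition: {S0,S4,S7,S8} | {S5} | {S1,S2,S3,S6} — 3 equivalence classes.

3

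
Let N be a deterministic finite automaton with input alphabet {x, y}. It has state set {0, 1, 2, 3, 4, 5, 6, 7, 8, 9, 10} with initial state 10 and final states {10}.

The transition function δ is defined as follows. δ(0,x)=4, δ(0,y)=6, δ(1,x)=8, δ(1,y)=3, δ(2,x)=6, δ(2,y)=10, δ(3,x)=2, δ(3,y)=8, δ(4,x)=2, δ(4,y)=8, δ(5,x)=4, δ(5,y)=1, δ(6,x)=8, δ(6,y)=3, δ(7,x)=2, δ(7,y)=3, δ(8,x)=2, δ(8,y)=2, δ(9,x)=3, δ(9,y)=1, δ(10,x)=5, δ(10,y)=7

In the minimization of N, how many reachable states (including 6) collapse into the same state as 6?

States {0,9} cannot be reached from the start state, so discard them.
Start with accepting vs non-accepting: {10} | {1,2,3,4,5,6,7,8}.
Refine {1,2,3,4,5,6,7,8} on symbol y: members go to different blocks, giving {1,3,4,5,6,7,8} and {2}.
Split {1,3,4,5,6,7,8} by δ(·,x) → {3,4,7,8} and {1,5,6}.
On input y, block {3,4,7,8} splits into {3,4,7} and {8}.
On input y, block {3,4,7} splits into {3,4} and {7}.
On input x, block {1,5,6} splits into {1,6} and {5}.
The partition is now stable with 7 blocks: {10} | {3,4} | {2} | {1,6} | {8} | {7} | {5}.
State 6 belongs to the block {1,6}, which has 2 states.

2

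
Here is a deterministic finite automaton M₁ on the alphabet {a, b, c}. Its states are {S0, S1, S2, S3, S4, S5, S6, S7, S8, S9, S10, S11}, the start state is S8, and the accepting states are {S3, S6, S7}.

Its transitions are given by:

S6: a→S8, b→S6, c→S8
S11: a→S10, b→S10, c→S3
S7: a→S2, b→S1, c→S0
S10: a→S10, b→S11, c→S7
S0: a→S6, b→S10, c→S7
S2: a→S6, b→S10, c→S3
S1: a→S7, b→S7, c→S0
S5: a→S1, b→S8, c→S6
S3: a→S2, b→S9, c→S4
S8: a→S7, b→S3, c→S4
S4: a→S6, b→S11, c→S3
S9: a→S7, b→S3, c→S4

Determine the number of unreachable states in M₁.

1

Starting at S8 and following transitions, the reachable set is {S0, S1, S2, S3, S4, S6, S7, S8, S9, S10, S11}. That leaves S5 unreachable — 1 in total.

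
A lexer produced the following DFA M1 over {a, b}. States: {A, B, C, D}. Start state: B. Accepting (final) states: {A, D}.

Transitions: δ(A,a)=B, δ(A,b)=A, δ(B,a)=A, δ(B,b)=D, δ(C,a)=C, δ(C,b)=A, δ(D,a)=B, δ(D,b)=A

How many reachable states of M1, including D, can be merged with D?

First remove the unreachable states {C}; 3 states remain.
Start with accepting vs non-accepting: {A,D} | {B}.
The partition is now stable with 2 blocks: {A,D} | {B}.
The equivalence class containing D is {A,D}, of size 2.

2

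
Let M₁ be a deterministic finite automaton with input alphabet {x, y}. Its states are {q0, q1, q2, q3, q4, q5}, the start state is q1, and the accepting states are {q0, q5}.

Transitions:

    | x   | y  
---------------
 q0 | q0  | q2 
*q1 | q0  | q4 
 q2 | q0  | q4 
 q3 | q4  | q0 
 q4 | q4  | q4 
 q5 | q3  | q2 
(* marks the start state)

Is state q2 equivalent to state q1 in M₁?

Yes

States {q3,q5} cannot be reached from the start state, so discard them.
Start with accepting vs non-accepting: {q0} | {q1,q2,q4}.
On input x, block {q1,q2,q4} splits into {q1,q2} and {q4}.
Stable partition: {q0} | {q1,q2} | {q4} — 3 equivalence classes.
q2 and q1 lie in the same block of the stable partition, so they are equivalent — no string distinguishes them.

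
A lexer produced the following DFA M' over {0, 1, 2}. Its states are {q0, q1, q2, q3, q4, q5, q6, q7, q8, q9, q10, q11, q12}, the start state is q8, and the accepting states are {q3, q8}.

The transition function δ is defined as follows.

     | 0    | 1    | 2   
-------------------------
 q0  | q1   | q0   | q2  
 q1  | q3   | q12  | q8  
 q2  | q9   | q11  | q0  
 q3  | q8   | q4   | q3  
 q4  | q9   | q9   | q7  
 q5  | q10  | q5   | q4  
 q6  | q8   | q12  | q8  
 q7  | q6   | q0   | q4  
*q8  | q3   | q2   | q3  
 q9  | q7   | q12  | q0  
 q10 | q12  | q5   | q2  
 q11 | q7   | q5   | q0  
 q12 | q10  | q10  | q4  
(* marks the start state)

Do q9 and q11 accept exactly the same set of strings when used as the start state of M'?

Every state is reachable, so we keep all 13.
P0 = {q3,q8} | {q0,q1,q2,q4,q5,q6,q7,q9,q10,q11,q12}.
Split {q0,q1,q2,q4,q5,q6,q7,q9,q10,q11,q12} by δ(·,0) → {q0,q2,q4,q5,q7,q9,q10,q11,q12} and {q1,q6}.
On input 0, block {q0,q2,q4,q5,q7,q9,q10,q11,q12} splits into {q2,q4,q5,q9,q10,q11,q12} and {q0,q7}.
Refine {q2,q4,q5,q9,q10,q11,q12} on symbol 0: members go to different blocks, giving {q2,q4,q5,q10,q12} and {q9,q11}.
On input 0, block {q2,q4,q5,q10,q12} splits into {q5,q10,q12} and {q2,q4}.
The partition is now stable with 6 blocks: {q3,q8} | {q5,q10,q12} | {q1,q6} | {q0,q7} | {q9,q11} | {q2,q4}.
q9 and q11 lie in the same block of the stable partition, so they are equivalent — no string distinguishes them.

Yes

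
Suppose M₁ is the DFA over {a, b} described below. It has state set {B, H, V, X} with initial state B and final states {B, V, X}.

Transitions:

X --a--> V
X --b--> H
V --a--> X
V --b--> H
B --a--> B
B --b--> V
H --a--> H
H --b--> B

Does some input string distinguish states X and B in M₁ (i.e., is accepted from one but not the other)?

All states are reachable from the start state.
Start with accepting vs non-accepting: {B,V,X} | {H}.
On input b, block {B,V,X} splits into {V,X} and {B}.
No further refinement is possible. Final partition (3 blocks): {V,X} | {H} | {B}.
X and B end up in different blocks, so they are distinguishable. For instance, the string 'b' is accepted from only B.

Yes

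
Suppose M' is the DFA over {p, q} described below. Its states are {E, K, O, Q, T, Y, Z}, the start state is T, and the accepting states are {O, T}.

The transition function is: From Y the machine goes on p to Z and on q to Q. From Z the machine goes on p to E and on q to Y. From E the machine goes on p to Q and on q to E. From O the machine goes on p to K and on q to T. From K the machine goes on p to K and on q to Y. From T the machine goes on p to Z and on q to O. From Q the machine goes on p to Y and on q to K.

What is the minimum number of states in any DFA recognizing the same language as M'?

P0 = {O,T} | {E,K,Q,Y,Z}.
No further refinement is possible. Final partition (2 blocks): {O,T} | {E,K,Q,Y,Z}.

2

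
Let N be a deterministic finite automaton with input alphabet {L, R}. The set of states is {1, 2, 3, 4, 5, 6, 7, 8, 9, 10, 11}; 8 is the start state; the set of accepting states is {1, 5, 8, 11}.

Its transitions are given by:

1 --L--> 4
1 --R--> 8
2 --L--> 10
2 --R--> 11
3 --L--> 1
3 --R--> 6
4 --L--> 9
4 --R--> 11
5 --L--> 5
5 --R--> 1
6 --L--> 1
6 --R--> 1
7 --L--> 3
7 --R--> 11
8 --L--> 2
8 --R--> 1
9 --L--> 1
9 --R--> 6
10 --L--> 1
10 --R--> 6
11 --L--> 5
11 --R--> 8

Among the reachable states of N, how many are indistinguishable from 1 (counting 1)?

2

Reachable states from the start: {1,2,4,5,6,8,9,10,11}. Unreachable: {3,7} — drop them.
Start with accepting vs non-accepting: {1,5,8,11} | {2,4,6,9,10}.
Refine {1,5,8,11} on symbol L: members go to different blocks, giving {1,8} and {5,11}.
Split {2,4,6,9,10} by δ(·,L) → {6,9,10} and {2,4}.
Refine {6,9,10} on symbol R: members go to different blocks, giving {9,10} and {6}.
No further refinement is possible. Final partition (5 blocks): {1,8} | {9,10} | {5,11} | {2,4} | {6}.
State 1 belongs to the block {1,8}, which has 2 states.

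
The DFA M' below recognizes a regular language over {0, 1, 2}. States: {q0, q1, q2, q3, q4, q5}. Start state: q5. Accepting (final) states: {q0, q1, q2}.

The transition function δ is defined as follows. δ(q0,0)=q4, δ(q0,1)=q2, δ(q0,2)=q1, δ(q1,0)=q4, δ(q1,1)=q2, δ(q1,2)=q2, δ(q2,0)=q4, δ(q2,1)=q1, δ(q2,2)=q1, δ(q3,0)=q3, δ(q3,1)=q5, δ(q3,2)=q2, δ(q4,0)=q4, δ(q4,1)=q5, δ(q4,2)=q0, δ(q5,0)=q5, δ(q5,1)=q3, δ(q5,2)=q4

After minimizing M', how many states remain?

Start with accepting vs non-accepting: {q0,q1,q2} | {q3,q4,q5}.
On input 2, block {q3,q4,q5} splits into {q3,q4} and {q5}.
No further refinement is possible. Final partition (3 blocks): {q0,q1,q2} | {q3,q4} | {q5}.

3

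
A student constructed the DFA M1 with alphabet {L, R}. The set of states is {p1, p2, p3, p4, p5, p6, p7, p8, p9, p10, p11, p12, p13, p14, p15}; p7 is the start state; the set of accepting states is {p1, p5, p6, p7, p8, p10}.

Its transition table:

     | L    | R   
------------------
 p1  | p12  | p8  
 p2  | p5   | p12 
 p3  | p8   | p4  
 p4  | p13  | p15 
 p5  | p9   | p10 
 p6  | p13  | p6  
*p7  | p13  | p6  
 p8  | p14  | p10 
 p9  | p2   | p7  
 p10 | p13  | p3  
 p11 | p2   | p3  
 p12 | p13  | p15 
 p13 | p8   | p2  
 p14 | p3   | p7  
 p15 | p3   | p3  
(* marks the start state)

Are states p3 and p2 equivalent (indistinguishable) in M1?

Yes

States {p1,p11} cannot be reached from the start state, so discard them.
Initial partition by acceptance: {p5,p6,p7,p8,p10} | {p2,p3,p4,p9,p12,p13,p14,p15}.
On input R, block {p5,p6,p7,p8,p10} splits into {p5,p6,p7,p8} and {p10}.
On input R, block {p5,p6,p7,p8} splits into {p5,p8} and {p6,p7}.
On input L, block {p2,p3,p4,p9,p12,p13,p14,p15} splits into {p4,p9,p12,p14,p15} and {p2,p3,p13}.
On input R, block {p4,p9,p12,p14,p15} splits into {p4,p12} and {p9,p14} and {p15}.
Refine {p2,p3,p13} on symbol R: members go to different blocks, giving {p2,p3} and {p13}.
Stable partition: {p5,p8} | {p4,p12} | {p10} | {p6,p7} | {p2,p3} | {p9,p14} | {p15} | {p13} — 8 equivalence classes.
p3 and p2 lie in the same block of the stable partition, so they are equivalent — no string distinguishes them.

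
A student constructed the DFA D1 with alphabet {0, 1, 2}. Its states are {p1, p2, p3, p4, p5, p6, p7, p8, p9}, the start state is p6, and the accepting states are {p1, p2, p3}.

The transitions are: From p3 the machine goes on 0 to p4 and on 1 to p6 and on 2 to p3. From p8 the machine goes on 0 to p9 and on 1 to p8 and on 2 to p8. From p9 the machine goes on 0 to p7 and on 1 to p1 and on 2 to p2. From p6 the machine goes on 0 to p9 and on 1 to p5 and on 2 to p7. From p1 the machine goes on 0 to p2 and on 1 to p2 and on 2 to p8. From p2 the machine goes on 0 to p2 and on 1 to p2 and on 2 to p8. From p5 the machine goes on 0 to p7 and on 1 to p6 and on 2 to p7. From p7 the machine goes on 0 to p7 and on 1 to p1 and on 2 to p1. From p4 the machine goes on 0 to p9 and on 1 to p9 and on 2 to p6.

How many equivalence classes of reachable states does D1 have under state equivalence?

States {p3,p4} cannot be reached from the start state, so discard them.
Initial partition by acceptance: {p1,p2} | {p5,p6,p7,p8,p9}.
On input 1, block {p5,p6,p7,p8,p9} splits into {p5,p6,p8} and {p7,p9}.
Split {p5,p6,p8} by δ(·,2) → {p5,p6} and {p8}.
The partition is now stable with 4 blocks: {p1,p2} | {p5,p6} | {p7,p9} | {p8}.

4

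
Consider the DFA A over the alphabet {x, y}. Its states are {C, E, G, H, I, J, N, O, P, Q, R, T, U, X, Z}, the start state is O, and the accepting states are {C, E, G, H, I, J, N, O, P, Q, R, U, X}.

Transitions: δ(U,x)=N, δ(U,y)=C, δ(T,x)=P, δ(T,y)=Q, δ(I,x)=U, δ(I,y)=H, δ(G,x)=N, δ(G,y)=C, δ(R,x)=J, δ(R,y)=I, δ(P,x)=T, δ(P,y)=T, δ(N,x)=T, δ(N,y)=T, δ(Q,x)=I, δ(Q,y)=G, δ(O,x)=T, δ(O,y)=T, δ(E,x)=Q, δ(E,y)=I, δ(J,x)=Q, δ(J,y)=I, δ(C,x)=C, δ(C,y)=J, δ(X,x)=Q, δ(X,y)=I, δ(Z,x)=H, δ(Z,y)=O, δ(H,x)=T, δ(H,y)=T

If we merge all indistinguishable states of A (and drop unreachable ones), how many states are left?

States {E,R,X,Z} cannot be reached from the start state, so discard them.
Initial partition by acceptance: {C,G,H,I,J,N,O,P,Q,U} | {T}.
Refine {C,G,H,I,J,N,O,P,Q,U} on symbol x: members go to different blocks, giving {C,G,I,J,Q,U} and {H,N,O,P}.
Refine {C,G,I,J,Q,U} on symbol x: members go to different blocks, giving {C,I,J,Q} and {G,U}.
On input x, block {C,I,J,Q} splits into {C,J,Q} and {I}.
On input x, block {C,J,Q} splits into {C,J} and {Q}.
On input x, block {C,J} splits into {C} and {J}.
Stable partition: {C} | {T} | {H,N,O,P} | {G,U} | {I} | {Q} | {J} — 7 equivalence classes.

7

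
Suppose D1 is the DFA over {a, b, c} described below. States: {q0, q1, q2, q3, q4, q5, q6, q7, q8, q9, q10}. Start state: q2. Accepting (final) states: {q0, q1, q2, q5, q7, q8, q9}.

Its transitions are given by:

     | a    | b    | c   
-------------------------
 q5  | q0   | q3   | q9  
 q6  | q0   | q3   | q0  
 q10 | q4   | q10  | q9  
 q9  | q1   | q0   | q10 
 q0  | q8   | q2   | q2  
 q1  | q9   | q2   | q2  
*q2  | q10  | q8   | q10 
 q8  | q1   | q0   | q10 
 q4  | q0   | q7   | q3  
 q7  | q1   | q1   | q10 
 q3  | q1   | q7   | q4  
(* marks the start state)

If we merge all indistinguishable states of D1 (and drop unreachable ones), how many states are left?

5

First remove the unreachable states {q5,q6}; 9 states remain.
Initial partition by acceptance: {q0,q1,q2,q7,q8,q9} | {q3,q4,q10}.
Refine {q0,q1,q2,q7,q8,q9} on symbol a: members go to different blocks, giving {q0,q1,q7,q8,q9} and {q2}.
Refine {q0,q1,q7,q8,q9} on symbol b: members go to different blocks, giving {q7,q8,q9} and {q0,q1}.
Refine {q3,q4,q10} on symbol a: members go to different blocks, giving {q3,q4} and {q10}.
Stable partition: {q7,q8,q9} | {q3,q4} | {q2} | {q0,q1} | {q10} — 5 equivalence classes.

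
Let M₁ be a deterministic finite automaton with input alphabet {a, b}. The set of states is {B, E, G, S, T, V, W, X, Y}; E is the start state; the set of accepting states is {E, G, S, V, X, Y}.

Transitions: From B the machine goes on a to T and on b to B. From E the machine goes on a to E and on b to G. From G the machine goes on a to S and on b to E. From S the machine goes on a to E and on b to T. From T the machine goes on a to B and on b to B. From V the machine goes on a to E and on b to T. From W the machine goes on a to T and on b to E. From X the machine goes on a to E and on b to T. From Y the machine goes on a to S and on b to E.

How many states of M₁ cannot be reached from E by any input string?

4

No path from E leads to V, W, X, Y; the other 5 states are all reachable.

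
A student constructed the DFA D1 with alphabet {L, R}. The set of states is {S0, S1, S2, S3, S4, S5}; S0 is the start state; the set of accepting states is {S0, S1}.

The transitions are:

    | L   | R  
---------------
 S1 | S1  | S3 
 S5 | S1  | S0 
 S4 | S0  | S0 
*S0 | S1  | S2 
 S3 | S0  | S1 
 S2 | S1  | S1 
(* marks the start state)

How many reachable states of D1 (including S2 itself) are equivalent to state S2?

2

Reachable states from the start: {S0,S1,S2,S3}. Unreachable: {S4,S5} — drop them.
P0 = {S0,S1} | {S2,S3}.
Stable partition: {S0,S1} | {S2,S3} — 2 equivalence classes.
State S2 belongs to the block {S2,S3}, which has 2 states.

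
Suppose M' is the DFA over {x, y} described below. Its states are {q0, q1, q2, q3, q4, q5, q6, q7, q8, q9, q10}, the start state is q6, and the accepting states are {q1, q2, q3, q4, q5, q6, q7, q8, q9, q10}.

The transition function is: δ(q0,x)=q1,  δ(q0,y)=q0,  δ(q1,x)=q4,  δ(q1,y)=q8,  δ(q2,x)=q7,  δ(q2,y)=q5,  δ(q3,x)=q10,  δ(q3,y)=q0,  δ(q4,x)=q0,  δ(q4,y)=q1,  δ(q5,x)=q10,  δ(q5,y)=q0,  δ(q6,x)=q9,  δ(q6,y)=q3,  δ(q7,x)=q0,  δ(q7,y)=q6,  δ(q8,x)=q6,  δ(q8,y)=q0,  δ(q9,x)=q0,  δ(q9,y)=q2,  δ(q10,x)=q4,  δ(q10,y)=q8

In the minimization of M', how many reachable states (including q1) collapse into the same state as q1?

4

All states are reachable from the start state.
P0 = {q1,q2,q3,q4,q5,q6,q7,q8,q9,q10} | {q0}.
Refine {q1,q2,q3,q4,q5,q6,q7,q8,q9,q10} on symbol x: members go to different blocks, giving {q1,q2,q3,q5,q6,q8,q10} and {q4,q7,q9}.
On input x, block {q1,q2,q3,q5,q6,q8,q10} splits into {q1,q2,q6,q10} and {q3,q5,q8}.
No further refinement is possible. Final partition (4 blocks): {q1,q2,q6,q10} | {q0} | {q4,q7,q9} | {q3,q5,q8}.
State q1 belongs to the block {q1,q2,q6,q10}, which has 4 states.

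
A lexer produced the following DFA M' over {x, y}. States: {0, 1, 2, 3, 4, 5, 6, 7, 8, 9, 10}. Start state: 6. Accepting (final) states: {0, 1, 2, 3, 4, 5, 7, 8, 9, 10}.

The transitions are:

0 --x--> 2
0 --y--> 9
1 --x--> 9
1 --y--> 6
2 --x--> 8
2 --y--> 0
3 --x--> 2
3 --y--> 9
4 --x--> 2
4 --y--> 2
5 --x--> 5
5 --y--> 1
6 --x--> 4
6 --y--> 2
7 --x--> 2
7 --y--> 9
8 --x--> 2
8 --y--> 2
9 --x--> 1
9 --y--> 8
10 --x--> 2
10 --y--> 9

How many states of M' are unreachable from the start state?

Starting at 6 and following transitions, the reachable set is {0, 1, 2, 4, 6, 8, 9}. That leaves 3, 5, 7, 10 unreachable — 4 in total.

4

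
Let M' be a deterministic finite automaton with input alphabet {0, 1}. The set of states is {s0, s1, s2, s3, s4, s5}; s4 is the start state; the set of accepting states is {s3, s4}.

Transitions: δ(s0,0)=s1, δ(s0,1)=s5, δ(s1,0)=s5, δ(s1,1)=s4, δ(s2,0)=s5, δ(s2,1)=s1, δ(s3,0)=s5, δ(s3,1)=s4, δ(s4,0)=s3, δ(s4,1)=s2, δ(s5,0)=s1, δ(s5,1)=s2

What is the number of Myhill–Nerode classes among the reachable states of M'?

Reachable states from the start: {s1,s2,s3,s4,s5}. Unreachable: {s0} — drop them.
Start with accepting vs non-accepting: {s3,s4} | {s1,s2,s5}.
On input 0, block {s3,s4} splits into {s3} and {s4}.
Split {s1,s2,s5} by δ(·,1) → {s2,s5} and {s1}.
Split {s2,s5} by δ(·,0) → {s2} and {s5}.
The partition is now stable with 5 blocks: {s3} | {s2} | {s4} | {s1} | {s5}.

5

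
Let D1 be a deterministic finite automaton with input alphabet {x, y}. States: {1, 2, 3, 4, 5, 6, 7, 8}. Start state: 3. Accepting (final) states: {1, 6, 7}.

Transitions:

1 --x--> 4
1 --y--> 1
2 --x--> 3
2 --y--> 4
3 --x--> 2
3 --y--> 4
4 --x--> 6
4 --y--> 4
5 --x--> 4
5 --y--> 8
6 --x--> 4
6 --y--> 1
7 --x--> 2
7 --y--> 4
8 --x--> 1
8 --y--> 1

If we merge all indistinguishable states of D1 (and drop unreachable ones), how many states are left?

3

States {5,7,8} cannot be reached from the start state, so discard them.
P0 = {1,6} | {2,3,4}.
On input x, block {2,3,4} splits into {2,3} and {4}.
The partition is now stable with 3 blocks: {1,6} | {2,3} | {4}.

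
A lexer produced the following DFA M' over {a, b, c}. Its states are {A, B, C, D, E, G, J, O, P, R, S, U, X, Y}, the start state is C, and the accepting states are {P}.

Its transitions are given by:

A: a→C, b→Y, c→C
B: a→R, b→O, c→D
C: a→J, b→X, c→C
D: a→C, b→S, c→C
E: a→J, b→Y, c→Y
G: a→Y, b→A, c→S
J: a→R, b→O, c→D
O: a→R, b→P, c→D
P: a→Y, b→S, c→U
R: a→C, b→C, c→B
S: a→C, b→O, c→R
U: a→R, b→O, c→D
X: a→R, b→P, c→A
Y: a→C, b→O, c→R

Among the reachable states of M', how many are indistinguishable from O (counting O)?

First remove the unreachable states {E,G}; 12 states remain.
P0 = {P} | {A,B,C,D,J,O,R,S,U,X,Y}.
Split {A,B,C,D,J,O,R,S,U,X,Y} by δ(·,b) → {A,B,C,D,J,R,S,U,Y} and {O,X}.
Refine {A,B,C,D,J,R,S,U,Y} on symbol b: members go to different blocks, giving {B,C,J,S,U,Y} and {A,D,R}.
On input a, block {B,C,J,S,U,Y} splits into {B,J,U} and {C,S,Y}.
On input c, block {A,D,R} splits into {A,D} and {R}.
Refine {C,S,Y} on symbol a: members go to different blocks, giving {S,Y} and {C}.
No further refinement is possible. Final partition (7 blocks): {P} | {B,J,U} | {O,X} | {A,D} | {S,Y} | {R} | {C}.
State O belongs to the block {O,X}, which has 2 states.

2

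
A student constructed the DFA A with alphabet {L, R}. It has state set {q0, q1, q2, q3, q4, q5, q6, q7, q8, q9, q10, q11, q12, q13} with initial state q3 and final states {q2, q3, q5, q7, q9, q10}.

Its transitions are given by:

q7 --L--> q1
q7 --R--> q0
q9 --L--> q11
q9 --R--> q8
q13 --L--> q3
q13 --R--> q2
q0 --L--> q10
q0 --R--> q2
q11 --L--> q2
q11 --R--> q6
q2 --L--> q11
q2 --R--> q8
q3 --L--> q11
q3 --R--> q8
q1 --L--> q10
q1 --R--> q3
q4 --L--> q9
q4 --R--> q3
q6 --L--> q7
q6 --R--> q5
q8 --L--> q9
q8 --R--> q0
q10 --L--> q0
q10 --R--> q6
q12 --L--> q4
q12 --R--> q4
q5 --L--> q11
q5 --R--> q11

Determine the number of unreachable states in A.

3

Starting at q3 and following transitions, the reachable set is {q0, q1, q2, q3, q5, q6, q7, q8, q9, q10, q11}. That leaves q4, q12, q13 unreachable — 3 in total.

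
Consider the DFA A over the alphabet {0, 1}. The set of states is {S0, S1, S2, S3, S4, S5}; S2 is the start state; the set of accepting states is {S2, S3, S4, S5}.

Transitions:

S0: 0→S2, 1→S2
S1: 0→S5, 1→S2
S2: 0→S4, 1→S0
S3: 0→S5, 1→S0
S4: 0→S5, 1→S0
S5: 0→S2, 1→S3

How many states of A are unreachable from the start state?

1

BFS from S2 reaches {S0, S2, S3, S4, S5}; the 1 state(s) S1 are never visited.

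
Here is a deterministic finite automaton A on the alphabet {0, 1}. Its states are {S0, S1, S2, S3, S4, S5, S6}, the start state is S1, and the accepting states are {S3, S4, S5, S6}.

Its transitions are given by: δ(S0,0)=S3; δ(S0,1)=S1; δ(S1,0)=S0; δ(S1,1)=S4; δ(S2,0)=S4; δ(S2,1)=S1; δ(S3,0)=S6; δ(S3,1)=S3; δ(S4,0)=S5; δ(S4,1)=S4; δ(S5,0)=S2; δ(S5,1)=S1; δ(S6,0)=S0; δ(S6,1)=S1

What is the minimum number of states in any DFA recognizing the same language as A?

P0 = {S3,S4,S5,S6} | {S0,S1,S2}.
Split {S3,S4,S5,S6} by δ(·,0) → {S3,S4} and {S5,S6}.
Split {S0,S1,S2} by δ(·,0) → {S0,S2} and {S1}.
No further refinement is possible. Final partition (4 blocks): {S3,S4} | {S0,S2} | {S5,S6} | {S1}.

4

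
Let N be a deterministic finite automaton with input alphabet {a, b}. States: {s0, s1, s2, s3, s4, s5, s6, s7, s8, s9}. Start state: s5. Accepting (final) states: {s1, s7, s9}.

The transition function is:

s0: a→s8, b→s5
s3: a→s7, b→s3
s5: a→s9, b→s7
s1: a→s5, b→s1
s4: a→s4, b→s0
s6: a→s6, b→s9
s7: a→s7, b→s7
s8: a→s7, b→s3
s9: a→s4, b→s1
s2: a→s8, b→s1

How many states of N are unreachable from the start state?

2

BFS from s5 reaches {s0, s1, s3, s4, s5, s7, s8, s9}; the 2 state(s) s2, s6 are never visited.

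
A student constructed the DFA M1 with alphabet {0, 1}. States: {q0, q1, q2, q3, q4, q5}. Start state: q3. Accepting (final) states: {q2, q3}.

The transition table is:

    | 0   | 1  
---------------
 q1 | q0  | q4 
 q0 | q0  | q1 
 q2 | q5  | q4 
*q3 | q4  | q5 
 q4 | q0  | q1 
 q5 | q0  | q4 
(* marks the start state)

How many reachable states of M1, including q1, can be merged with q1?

Reachable states from the start: {q0,q1,q3,q4,q5}. Unreachable: {q2} — drop them.
Initial partition by acceptance: {q3} | {q0,q1,q4,q5}.
The partition is now stable with 2 blocks: {q3} | {q0,q1,q4,q5}.
The equivalence class containing q1 is {q0,q1,q4,q5}, of size 4.

4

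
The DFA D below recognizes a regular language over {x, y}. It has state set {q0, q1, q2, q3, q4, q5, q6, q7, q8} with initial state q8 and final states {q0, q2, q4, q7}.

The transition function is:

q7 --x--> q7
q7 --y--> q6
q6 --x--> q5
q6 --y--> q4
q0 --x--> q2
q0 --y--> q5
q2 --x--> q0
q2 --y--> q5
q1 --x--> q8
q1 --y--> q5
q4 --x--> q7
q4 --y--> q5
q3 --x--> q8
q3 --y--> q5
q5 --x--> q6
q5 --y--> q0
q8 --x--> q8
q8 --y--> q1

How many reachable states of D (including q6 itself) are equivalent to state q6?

2

States {q3} cannot be reached from the start state, so discard them.
Initial partition by acceptance: {q0,q2,q4,q7} | {q1,q5,q6,q8}.
On input y, block {q1,q5,q6,q8} splits into {q1,q8} and {q5,q6}.
On input y, block {q1,q8} splits into {q1} and {q8}.
The partition is now stable with 4 blocks: {q0,q2,q4,q7} | {q1} | {q5,q6} | {q8}.
State q6 belongs to the block {q5,q6}, which has 2 states.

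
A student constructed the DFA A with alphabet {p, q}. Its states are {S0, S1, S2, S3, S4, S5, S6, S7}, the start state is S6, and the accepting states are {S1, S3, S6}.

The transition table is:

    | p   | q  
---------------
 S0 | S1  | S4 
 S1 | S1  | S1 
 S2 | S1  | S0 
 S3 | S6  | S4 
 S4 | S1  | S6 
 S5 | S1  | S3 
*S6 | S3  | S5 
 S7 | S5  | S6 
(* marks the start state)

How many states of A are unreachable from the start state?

3

Starting at S6 and following transitions, the reachable set is {S1, S3, S4, S5, S6}. That leaves S0, S2, S7 unreachable — 3 in total.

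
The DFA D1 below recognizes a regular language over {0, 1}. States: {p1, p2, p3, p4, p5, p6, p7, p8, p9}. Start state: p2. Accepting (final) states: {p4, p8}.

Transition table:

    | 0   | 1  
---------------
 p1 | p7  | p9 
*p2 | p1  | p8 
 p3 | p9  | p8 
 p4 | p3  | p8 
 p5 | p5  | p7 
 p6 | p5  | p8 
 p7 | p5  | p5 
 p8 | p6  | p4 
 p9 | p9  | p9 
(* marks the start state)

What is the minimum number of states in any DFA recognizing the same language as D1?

All states are reachable from the start state.
P0 = {p4,p8} | {p1,p2,p3,p5,p6,p7,p9}.
On input 1, block {p1,p2,p3,p5,p6,p7,p9} splits into {p1,p5,p7,p9} and {p2,p3,p6}.
The partition is now stable with 3 blocks: {p4,p8} | {p1,p5,p7,p9} | {p2,p3,p6}.

3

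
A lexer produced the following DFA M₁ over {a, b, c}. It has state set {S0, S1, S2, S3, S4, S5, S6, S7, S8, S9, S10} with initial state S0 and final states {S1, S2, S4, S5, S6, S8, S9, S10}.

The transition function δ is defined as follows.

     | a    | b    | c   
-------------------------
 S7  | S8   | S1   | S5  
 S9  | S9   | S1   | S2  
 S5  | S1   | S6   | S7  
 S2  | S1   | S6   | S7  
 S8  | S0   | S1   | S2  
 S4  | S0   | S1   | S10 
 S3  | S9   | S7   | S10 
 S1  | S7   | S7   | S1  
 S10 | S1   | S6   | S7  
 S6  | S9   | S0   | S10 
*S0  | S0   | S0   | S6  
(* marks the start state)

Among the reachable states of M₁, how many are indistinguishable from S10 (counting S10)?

Reachable states from the start: {S0,S1,S2,S5,S6,S7,S8,S9,S10}. Unreachable: {S3,S4} — drop them.
Start with accepting vs non-accepting: {S1,S2,S5,S6,S8,S9,S10} | {S0,S7}.
On input a, block {S1,S2,S5,S6,S8,S9,S10} splits into {S2,S5,S6,S9,S10} and {S1,S8}.
On input a, block {S2,S5,S6,S9,S10} splits into {S2,S5,S10} and {S6,S9}.
On input a, block {S0,S7} splits into {S0} and {S7}.
Refine {S1,S8} on symbol a: members go to different blocks, giving {S1} and {S8}.
Split {S6,S9} by δ(·,b) → {S6} and {S9}.
No further refinement is possible. Final partition (7 blocks): {S2,S5,S10} | {S0} | {S1} | {S6} | {S7} | {S8} | {S9}.
The equivalence class containing S10 is {S2,S5,S10}, of size 3.

3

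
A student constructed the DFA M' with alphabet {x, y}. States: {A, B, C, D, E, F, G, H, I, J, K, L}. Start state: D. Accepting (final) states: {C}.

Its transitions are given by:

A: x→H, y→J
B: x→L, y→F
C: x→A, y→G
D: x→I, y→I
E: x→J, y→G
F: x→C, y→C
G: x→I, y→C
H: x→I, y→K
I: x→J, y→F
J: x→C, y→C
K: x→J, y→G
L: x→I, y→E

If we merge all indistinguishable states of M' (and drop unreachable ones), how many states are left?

States {B,E,L} cannot be reached from the start state, so discard them.
Initial partition by acceptance: {C} | {A,D,F,G,H,I,J,K}.
Split {A,D,F,G,H,I,J,K} by δ(·,x) → {A,D,G,H,I,K} and {F,J}.
On input x, block {A,D,G,H,I,K} splits into {A,D,G,H} and {I,K}.
Refine {A,D,G,H} on symbol x: members go to different blocks, giving {D,G,H} and {A}.
On input y, block {D,G,H} splits into {D,H} and {G}.
Refine {I,K} on symbol y: members go to different blocks, giving {I} and {K}.
Refine {D,H} on symbol y: members go to different blocks, giving {D} and {H}.
The partition is now stable with 8 blocks: {C} | {D} | {F,J} | {I} | {A} | {G} | {K} | {H}.

8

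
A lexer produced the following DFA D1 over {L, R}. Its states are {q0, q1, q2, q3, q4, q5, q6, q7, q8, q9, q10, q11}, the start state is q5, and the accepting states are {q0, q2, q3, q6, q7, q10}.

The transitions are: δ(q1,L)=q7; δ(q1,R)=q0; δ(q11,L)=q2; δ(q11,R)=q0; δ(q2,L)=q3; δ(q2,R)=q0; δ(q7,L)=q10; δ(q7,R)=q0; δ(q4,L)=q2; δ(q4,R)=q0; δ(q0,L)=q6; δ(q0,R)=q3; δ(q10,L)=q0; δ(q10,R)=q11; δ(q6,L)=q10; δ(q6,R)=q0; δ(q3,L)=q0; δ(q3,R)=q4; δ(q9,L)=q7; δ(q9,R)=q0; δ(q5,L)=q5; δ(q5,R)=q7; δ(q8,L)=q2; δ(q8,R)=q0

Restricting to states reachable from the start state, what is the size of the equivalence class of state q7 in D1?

3

States {q1,q8,q9} cannot be reached from the start state, so discard them.
Initial partition by acceptance: {q0,q2,q3,q6,q7,q10} | {q4,q5,q11}.
Refine {q0,q2,q3,q6,q7,q10} on symbol R: members go to different blocks, giving {q0,q2,q6,q7} and {q3,q10}.
Split {q0,q2,q6,q7} by δ(·,L) → {q2,q6,q7} and {q0}.
On input L, block {q4,q5,q11} splits into {q4,q11} and {q5}.
The partition is now stable with 5 blocks: {q2,q6,q7} | {q4,q11} | {q3,q10} | {q0} | {q5}.
State q7 belongs to the block {q2,q6,q7}, which has 3 states.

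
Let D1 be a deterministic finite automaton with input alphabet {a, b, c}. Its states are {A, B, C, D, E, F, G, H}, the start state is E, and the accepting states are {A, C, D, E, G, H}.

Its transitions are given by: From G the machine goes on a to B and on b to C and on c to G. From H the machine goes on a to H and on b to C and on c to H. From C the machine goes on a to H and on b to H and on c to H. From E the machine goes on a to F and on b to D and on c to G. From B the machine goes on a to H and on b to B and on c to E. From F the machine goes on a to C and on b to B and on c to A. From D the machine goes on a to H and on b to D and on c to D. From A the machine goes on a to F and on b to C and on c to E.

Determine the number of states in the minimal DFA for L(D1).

Initial partition by acceptance: {A,C,D,E,G,H} | {B,F}.
Split {A,C,D,E,G,H} by δ(·,a) → {A,E,G} and {C,D,H}.
The partition is now stable with 3 blocks: {A,E,G} | {B,F} | {C,D,H}.

3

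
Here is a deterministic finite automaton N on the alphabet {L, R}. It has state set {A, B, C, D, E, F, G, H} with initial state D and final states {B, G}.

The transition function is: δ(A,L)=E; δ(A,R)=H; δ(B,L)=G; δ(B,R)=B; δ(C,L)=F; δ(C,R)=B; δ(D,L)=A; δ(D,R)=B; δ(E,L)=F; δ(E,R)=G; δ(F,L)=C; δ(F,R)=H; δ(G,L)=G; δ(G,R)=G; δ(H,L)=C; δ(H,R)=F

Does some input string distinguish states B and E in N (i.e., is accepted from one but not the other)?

All states are reachable from the start state.
Initial partition by acceptance: {B,G} | {A,C,D,E,F,H}.
Refine {A,C,D,E,F,H} on symbol R: members go to different blocks, giving {A,F,H} and {C,D,E}.
No further refinement is possible. Final partition (3 blocks): {B,G} | {A,F,H} | {C,D,E}.
B and E end up in different blocks, so they are distinguishable. For instance, the string 'ε' is accepted from only B.

Yes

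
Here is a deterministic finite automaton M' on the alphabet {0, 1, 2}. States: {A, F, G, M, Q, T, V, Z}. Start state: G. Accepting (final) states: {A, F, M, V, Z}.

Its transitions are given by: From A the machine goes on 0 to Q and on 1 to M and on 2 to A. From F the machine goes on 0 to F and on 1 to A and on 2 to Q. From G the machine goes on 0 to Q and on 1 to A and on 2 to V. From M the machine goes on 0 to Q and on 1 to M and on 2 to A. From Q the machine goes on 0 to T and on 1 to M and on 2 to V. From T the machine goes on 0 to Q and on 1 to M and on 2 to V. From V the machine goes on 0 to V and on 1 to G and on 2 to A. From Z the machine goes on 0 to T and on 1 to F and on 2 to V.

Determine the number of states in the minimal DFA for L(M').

Reachable states from the start: {A,G,M,Q,T,V}. Unreachable: {F,Z} — drop them.
P0 = {A,M,V} | {G,Q,T}.
On input 0, block {A,M,V} splits into {A,M} and {V}.
No further refinement is possible. Final partition (3 blocks): {A,M} | {G,Q,T} | {V}.

3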